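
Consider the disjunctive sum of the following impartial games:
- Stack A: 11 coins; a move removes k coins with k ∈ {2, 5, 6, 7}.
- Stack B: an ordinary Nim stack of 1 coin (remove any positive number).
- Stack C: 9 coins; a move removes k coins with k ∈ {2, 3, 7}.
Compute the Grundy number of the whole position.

For stack A, compute g(0), g(1), … with moves {2, 5, 6, 7}:
g(0) = mex{} = 0
g(1) = mex{} = 0
g(2) = mex{0} = 1
g(3) = mex{0} = 1
g(4) = mex{1} = 0
g(5) = mex{0,1} = 2
g(6) = mex{0} = 1
g(7) = mex{0,1,2} = 3
g(8) = mex{0,1} = 2
g(9) = mex{0,1,3} = 2
g(10) = mex{0,1,2} = 3
g(11) = mex{0,1,2} = 3
So g(11) = 3.
Stack B is a plain Nim stack of size 1, so its Grundy value is 1.
For stack C, compute g(0), g(1), … with moves {2, 3, 7}:
k:     0  1  2  3  4  5  6  7  8  9
g(k):  0  0  1  1  2  0  0  1  1  2
So g(9) = 2.
By the Sprague-Grundy theorem, the Grundy value of a sum of independent games is the XOR of the component values.
Combined value = 3 XOR 1 XOR 2 = 0.

0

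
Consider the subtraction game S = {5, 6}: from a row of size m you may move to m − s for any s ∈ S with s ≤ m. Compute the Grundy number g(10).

2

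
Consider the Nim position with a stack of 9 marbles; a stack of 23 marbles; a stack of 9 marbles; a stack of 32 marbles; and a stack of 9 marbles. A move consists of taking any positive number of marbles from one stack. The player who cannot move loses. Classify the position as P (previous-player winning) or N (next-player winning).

Bitwise XOR of the heap sizes:
  001001  (9)
  010111  (23)
  001001  (9)
  100000  (32)
  001001  (9)
  ------
  111110  (62)
The nim-sum is 62 ≠ 0, so this is an N-position: the player to move can win.

N-position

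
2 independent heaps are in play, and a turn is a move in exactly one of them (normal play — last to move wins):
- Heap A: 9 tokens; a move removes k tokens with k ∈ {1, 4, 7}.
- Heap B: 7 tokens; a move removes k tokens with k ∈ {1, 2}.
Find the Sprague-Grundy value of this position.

Build the Grundy sequence for heap A with g(k) = mex{g(k−s) : s ∈ {1, 4, 7}, s ≤ k}:
k:     0  1  2  3  4  5  6  7  8  9
g(k):  0  1  0  1  2  0  1  2  0  1
So g(9) = 1.
For heap B, compute g(0), g(1), … with moves {1, 2}:
g(0) = mex{} = 0
g(1) = mex{0} = 1
g(2) = mex{0,1} = 2
g(3) = mex{1,2} = 0
g(4) = mex{0,2} = 1
g(5) = mex{0,1} = 2
g(6) = mex{1,2} = 0
g(7) = mex{0,2} = 1
So g(7) = 1.
The value of a disjunctive sum is the nim-sum of the parts.
Combined value = 1 ⊕ 1 = 0.

0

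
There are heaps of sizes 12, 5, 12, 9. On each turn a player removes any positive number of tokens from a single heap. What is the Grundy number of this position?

12

Compute the nim-sum pairwise:
12 ^ 5 = 9
9 ^ 12 = 5
5 ^ 9 = 12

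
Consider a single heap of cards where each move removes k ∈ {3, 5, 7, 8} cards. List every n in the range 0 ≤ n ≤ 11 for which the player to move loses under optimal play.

0, 1, 2, 11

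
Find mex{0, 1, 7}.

The values 0, 1 are all present; 2 is the first non-negative integer missing from the set.

2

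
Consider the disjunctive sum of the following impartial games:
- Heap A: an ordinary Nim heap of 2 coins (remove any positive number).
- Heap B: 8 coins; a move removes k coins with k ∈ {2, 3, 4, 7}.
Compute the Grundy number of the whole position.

3

Heap A is a plain Nim heap of size 2, so its Grundy value is 2.
Build the Grundy sequence for heap B with g(k) = mex{g(k−s) : s ∈ {2, 3, 4, 7}, s ≤ k}:
k:     0  1  2  3  4  5  6  7  8
g(k):  0  0  1  1  2  2  0  3  1
So g(8) = 1.
The value of a disjunctive sum is the nim-sum of the parts.
Combined value = 2 ⊕ 1 = 3.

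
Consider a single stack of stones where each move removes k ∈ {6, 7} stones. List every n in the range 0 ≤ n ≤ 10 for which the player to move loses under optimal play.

Compute g(0), g(1), … for moves {6, 7}:
k:     0  1  2  3  4  5  6  7  8  9 10
g(k):  0  0  0  0  0  0  1  1  1  1  1
The P-positions (g = 0) in 0..10 are 0, 1, 2, 3, 4, 5.

0, 1, 2, 3, 4, 5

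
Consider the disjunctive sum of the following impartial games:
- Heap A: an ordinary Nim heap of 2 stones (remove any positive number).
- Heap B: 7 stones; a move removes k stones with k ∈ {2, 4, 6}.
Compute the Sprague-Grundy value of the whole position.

1

Heap A is a plain Nim heap of size 2, so its Grundy value is 2.
Grundy values for heap B (subtraction set {2, 4, 6}):
g(0) = mex{} = 0
g(1) = mex{} = 0
g(2) = mex{0} = 1
g(3) = mex{0} = 1
g(4) = mex{0,1} = 2
g(5) = mex{0,1} = 2
g(6) = mex{0,1,2} = 3
g(7) = mex{0,1,2} = 3
So g(7) = 3.
The value of a disjunctive sum is the nim-sum of the parts.
Combined value = 2 ⊕ 3 = 1.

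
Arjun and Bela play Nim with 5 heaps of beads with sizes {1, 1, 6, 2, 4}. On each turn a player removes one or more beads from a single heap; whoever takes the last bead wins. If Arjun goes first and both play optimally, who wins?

Compute the nim-sum pairwise:
1 ^ 1 = 0
0 ^ 6 = 6
6 ^ 2 = 4
4 ^ 4 = 0
The nim-sum is 0, so this is a P-position: the player to move is in a losing position under optimal play; Arjun is about to move from it and so loses — Bela wins.

Bela wins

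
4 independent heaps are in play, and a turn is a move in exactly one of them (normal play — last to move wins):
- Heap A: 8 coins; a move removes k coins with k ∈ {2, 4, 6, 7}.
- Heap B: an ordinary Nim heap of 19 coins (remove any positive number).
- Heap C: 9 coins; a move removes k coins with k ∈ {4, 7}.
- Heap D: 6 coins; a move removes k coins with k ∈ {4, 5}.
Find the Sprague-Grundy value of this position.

20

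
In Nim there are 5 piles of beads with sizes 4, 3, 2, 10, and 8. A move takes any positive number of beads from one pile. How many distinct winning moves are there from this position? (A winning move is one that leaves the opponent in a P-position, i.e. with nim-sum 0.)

Nim-sum: 4 ^ 3 ^ 2 ^ 10 ^ 8 = 7.
The overall nim-sum is X = 7. A pile of size p has a winning move iff p XOR X < p (reduce it to p XOR X).
  4: 4 XOR 7 = 3 < 4 — winning move (to 3).
  3: 3 XOR 7 = 4 ≥ 3 — no move.
  2: 2 XOR 7 = 5 ≥ 2 — no move.
  10: 10 XOR 7 = 13 ≥ 10 — no move.
  8: 8 XOR 7 = 15 ≥ 8 — no move.
That gives 1 winning move.

1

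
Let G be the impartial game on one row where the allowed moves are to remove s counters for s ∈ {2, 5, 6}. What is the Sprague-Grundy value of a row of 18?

3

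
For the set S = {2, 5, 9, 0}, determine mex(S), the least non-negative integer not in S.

0 is in the set but 1 is not, so the mex is 1.

1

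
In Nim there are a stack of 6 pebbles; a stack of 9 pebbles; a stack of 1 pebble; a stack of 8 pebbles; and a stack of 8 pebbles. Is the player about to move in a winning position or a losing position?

Compute the nim-sum pairwise:
6 ^ 9 = 15
15 ^ 1 = 14
14 ^ 8 = 6
6 ^ 8 = 14
The nim-sum is 14 ≠ 0, so this is an N-position: the player to move can win.

Winning position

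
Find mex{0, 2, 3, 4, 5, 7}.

0 is in the set but 1 is not, so the mex is 1.

1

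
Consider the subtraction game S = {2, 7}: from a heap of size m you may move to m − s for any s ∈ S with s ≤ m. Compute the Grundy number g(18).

Compute g(0), g(1), … for moves {2, 7}:
k:     0  1  2  3  4  5  6  7  8  9 10 11 12 13 14 15 16 17 18
g(k):  0  0  1  1  0  0  1  1  2  0  0  1  1  0  0  1  1  2  0
So g(18) = 0.

0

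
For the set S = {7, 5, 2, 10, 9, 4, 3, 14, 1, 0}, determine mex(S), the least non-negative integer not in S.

The values 0, 1, 2, 3, 4, 5 are all present; 6 is the first non-negative integer missing from the set.

6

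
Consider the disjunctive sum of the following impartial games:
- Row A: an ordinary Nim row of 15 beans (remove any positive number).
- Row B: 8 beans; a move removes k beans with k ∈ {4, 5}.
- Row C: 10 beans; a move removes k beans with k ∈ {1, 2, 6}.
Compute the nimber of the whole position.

Row A is a plain Nim row of size 15, so its Grundy value is 15.
For row B, compute g(0), g(1), … with moves {4, 5}:
g(0) = mex{} = 0
g(1) = mex{} = 0
g(2) = mex{} = 0
g(3) = mex{} = 0
g(4) = mex{0} = 1
g(5) = mex{0} = 1
g(6) = mex{0} = 1
g(7) = mex{0} = 1
g(8) = mex{0,1} = 2
So g(8) = 2.
Grundy values for row C (subtraction set {1, 2, 6}):
g(0) = mex{} = 0
g(1) = mex{0} = 1
g(2) = mex{0,1} = 2
g(3) = mex{1,2} = 0
g(4) = mex{0,2} = 1
g(5) = mex{0,1} = 2
g(6) = mex{0,1,2} = 3
g(7) = mex{1,2,3} = 0
g(8) = mex{0,2,3} = 1
g(9) = mex{0,1} = 2
g(10) = mex{1,2} = 0
So g(10) = 0.
By the Sprague-Grundy theorem, the Grundy value of a sum of independent games is the XOR of the component values.
Combined value = 15 XOR 2 XOR 0 = 13.

13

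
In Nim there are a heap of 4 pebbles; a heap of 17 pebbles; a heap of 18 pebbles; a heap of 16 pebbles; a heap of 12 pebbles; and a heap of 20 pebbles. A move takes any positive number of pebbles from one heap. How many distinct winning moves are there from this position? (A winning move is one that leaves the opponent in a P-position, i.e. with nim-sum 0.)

Bitwise XOR of the heap sizes:
  00100  (4)
  10001  (17)
  10010  (18)
  10000  (16)
  01100  (12)
  10100  (20)
  -----
  01111  (15)
The overall nim-sum is X = 15. A heap of size p has a winning move iff p XOR X < p (reduce it to p XOR X).
  4: 4 XOR 15 = 11 ≥ 4 — no move.
  17: 17 XOR 15 = 30 ≥ 17 — no move.
  18: 18 XOR 15 = 29 ≥ 18 — no move.
  16: 16 XOR 15 = 31 ≥ 16 — no move.
  12: 12 XOR 15 = 3 < 12 — winning move (to 3).
  20: 20 XOR 15 = 27 ≥ 20 — no move.
That gives 1 winning move.

1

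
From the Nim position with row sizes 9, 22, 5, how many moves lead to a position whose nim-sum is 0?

Bitwise XOR of the heap sizes:
  01001  (9)
  10110  (22)
  00101  (5)
  -----
  11010  (26)
The overall nim-sum is X = 26. A row of size p has a winning move iff p XOR X < p (reduce it to p XOR X).
  9: 9 XOR 26 = 19 ≥ 9 — no move.
  22: 22 XOR 26 = 12 < 22 — winning move (to 12).
  5: 5 XOR 26 = 31 ≥ 5 — no move.
That gives 1 winning move.

1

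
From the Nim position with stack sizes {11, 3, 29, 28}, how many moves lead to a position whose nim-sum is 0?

Compute the nim-sum pairwise:
11 ⊕ 3 = 8
8 ⊕ 29 = 21
21 ⊕ 28 = 9
The overall nim-sum is X = 9. A stack of size p has a winning move iff p XOR X < p (reduce it to p XOR X).
  11: 11 XOR 9 = 2 < 11 — winning move (to 2).
  3: 3 XOR 9 = 10 ≥ 3 — no move.
  29: 29 XOR 9 = 20 < 29 — winning move (to 20).
  28: 28 XOR 9 = 21 < 28 — winning move (to 21).
That gives 3 winning moves.

3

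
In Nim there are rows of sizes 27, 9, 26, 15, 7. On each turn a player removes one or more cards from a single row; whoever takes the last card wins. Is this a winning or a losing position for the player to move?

Losing position

Compute the nim-sum pairwise:
27 XOR 9 = 18
18 XOR 26 = 8
8 XOR 15 = 7
7 XOR 7 = 0
The nim-sum is 0, so this is a P-position: the player to move is in a losing position under optimal play.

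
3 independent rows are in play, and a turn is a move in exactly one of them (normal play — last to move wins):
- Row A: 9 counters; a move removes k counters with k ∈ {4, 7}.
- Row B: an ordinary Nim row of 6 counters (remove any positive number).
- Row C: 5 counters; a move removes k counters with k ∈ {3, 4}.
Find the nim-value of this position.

5

Grundy values for row A (subtraction set {4, 7}):
k:     0  1  2  3  4  5  6  7  8  9
g(k):  0  0  0  0  1  1  1  1  2  2
So g(9) = 2.
Row B is a plain Nim row of size 6, so its Grundy value is 6.
Grundy values for row C (subtraction set {3, 4}):
g(0) = mex{} = 0
g(1) = mex{} = 0
g(2) = mex{} = 0
g(3) = mex{0} = 1
g(4) = mex{0} = 1
g(5) = mex{0} = 1
So g(5) = 1.
The value of a disjunctive sum is the nim-sum of the parts.
Combined value = 2 XOR 6 XOR 1 = 5.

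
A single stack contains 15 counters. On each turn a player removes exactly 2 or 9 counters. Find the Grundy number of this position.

Grundy values for subtraction set {2, 9}:
k:     0  1  2  3  4  5  6  7  8  9 10 11 12 13 14 15
g(k):  0  0  1  1  0  0  1  1  0  2  1  0  0  1  1  0
So g(15) = 0.

0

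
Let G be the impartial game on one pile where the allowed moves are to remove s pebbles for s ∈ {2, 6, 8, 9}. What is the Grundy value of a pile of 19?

0

Compute g(0), g(1), … for moves {2, 6, 8, 9}:
k:     0  1  2  3  4  5  6  7  8  9 10 11 12 13 14 15 16 17 18 19
g(k):  0  0  1  1  0  0  1  1  2  2  3  3  2  2  3  0  0  1  1  0
So g(19) = 0.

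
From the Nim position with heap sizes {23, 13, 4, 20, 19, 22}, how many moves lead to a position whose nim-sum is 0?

1

Nim-sum: 23 XOR 13 XOR 4 XOR 20 XOR 19 XOR 22 = 15.
The overall nim-sum is X = 15. A heap of size p has a winning move iff p XOR X < p (reduce it to p XOR X).
  23: 23 XOR 15 = 24 ≥ 23 — no move.
  13: 13 XOR 15 = 2 < 13 — winning move (to 2).
  4: 4 XOR 15 = 11 ≥ 4 — no move.
  20: 20 XOR 15 = 27 ≥ 20 — no move.
  19: 19 XOR 15 = 28 ≥ 19 — no move.
  22: 22 XOR 15 = 25 ≥ 22 — no move.
That gives 1 winning move.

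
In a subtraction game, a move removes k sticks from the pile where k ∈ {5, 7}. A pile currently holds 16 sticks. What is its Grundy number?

Grundy values for subtraction set {5, 7}:
k:     0  1  2  3  4  5  6  7  8  9 10 11 12 13 14 15 16
g(k):  0  0  0  0  0  1  1  1  1  1  2  2  0  0  0  0  0
So g(16) = 0.

0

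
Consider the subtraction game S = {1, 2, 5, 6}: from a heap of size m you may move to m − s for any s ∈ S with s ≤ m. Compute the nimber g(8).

Build the Grundy sequence with g(k) = mex{g(k−s) : s ∈ {1, 2, 5, 6}, s ≤ k}:
k:     0  1  2  3  4  5  6  7  8
g(k):  0  1  2  0  1  2  3  0  1
So g(8) = 1.

1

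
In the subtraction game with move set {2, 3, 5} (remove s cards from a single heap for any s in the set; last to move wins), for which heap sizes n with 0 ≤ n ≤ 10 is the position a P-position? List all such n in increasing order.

Grundy values for subtraction set {2, 3, 5}:
g(0) = mex{} = 0
g(1) = mex{} = 0
g(2) = mex{0} = 1
g(3) = mex{0} = 1
g(4) = mex{0,1} = 2
g(5) = mex{0,1} = 2
g(6) = mex{0,1,2} = 3
g(7) = mex{1,2} = 0
g(8) = mex{1,2,3} = 0
g(9) = mex{0,2,3} = 1
g(10) = mex{0,2} = 1
The P-positions (g = 0) in 0..10 are 0, 1, 7, 8.

0, 1, 7, 8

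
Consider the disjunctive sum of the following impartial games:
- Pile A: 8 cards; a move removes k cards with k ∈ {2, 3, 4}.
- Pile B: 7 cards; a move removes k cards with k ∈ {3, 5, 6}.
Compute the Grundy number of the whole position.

3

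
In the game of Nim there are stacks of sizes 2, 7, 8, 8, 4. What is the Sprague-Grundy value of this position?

1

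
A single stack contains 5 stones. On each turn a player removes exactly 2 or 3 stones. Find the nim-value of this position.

Grundy values for subtraction set {2, 3}:
g(0) = mex{} = 0
g(1) = mex{} = 0
g(2) = mex{0} = 1
g(3) = mex{0} = 1
g(4) = mex{0,1} = 2
g(5) = mex{1} = 0
So g(5) = 0.

0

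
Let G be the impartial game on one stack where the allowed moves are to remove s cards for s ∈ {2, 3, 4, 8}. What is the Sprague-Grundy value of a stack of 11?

Compute g(0), g(1), … for moves {2, 3, 4, 8}:
k:     0  1  2  3  4  5  6  7  8  9 10 11
g(k):  0  0  1  1  2  2  0  0  1  1  2  2
So g(11) = 2.

2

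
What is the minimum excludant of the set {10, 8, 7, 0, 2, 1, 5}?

3

The values 0, 1, 2 are all present; 3 is the first non-negative integer missing from the set.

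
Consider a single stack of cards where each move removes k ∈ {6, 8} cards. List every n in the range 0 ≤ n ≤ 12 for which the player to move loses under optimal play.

0, 1, 2, 3, 4, 5

Compute g(0), g(1), … for moves {6, 8}:
k:     0  1  2  3  4  5  6  7  8  9 10 11 12
g(k):  0  0  0  0  0  0  1  1  1  1  1  1  2
The P-positions (g = 0) in 0..12 are 0, 1, 2, 3, 4, 5.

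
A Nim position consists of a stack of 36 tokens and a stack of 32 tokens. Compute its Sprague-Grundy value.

4

Nim-sum: 36 XOR 32 = 4.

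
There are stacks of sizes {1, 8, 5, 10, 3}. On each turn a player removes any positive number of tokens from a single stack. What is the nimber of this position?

5

In binary:
  0001  (1)
  1000  (8)
  0101  (5)
  1010  (10)
  0011  (3)
  ----
  0101  (5)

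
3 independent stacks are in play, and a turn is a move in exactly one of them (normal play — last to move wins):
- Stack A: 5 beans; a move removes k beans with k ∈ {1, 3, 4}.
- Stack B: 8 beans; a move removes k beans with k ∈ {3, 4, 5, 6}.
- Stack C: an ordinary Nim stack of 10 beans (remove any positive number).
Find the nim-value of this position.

11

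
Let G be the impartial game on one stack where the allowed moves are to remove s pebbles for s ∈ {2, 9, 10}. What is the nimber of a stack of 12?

Build the Grundy sequence with g(k) = mex{g(k−s) : s ∈ {2, 9, 10}, s ≤ k}:
g(0) = mex{} = 0
g(1) = mex{} = 0
g(2) = mex{0} = 1
g(3) = mex{0} = 1
g(4) = mex{1} = 0
g(5) = mex{1} = 0
g(6) = mex{0} = 1
g(7) = mex{0} = 1
g(8) = mex{1} = 0
g(9) = mex{0,1} = 2
g(10) = mex{0} = 1
g(11) = mex{0,1,2} = 3
g(12) = mex{1} = 0
So g(12) = 0.

0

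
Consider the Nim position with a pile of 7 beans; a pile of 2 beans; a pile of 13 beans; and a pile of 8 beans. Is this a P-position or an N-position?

P-position

Compute the nim-sum pairwise:
7 ^ 2 = 5
5 ^ 13 = 8
8 ^ 8 = 0
The nim-sum is 0, so this is a P-position: the player to move is in a losing position under optimal play.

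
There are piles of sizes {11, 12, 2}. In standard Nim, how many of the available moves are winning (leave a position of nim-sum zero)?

1

Nim-sum: 11 XOR 12 XOR 2 = 5.
The overall nim-sum is X = 5. A pile of size p has a winning move iff p XOR X < p (reduce it to p XOR X).
  11: 11 XOR 5 = 14 ≥ 11 — no move.
  12: 12 XOR 5 = 9 < 12 — winning move (to 9).
  2: 2 XOR 5 = 7 ≥ 2 — no move.
That gives 1 winning move.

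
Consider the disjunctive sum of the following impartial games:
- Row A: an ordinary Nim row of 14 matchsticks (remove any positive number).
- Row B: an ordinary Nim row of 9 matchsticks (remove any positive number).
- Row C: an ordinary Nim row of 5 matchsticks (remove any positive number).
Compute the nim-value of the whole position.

2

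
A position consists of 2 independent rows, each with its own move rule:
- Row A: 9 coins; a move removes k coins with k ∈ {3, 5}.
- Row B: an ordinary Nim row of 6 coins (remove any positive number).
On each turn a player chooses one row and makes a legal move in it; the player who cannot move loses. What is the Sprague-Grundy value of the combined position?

Build the Grundy sequence for row A with g(k) = mex{g(k−s) : s ∈ {3, 5}, s ≤ k}:
k:     0  1  2  3  4  5  6  7  8  9
g(k):  0  0  0  1  1  1  2  2  0  0
So g(9) = 0.
Row B is a plain Nim row of size 6, so its Grundy value is 6.
By the Sprague-Grundy theorem, the Grundy value of a sum of independent games is the XOR of the component values.
Combined value = 0 XOR 6 = 6.

6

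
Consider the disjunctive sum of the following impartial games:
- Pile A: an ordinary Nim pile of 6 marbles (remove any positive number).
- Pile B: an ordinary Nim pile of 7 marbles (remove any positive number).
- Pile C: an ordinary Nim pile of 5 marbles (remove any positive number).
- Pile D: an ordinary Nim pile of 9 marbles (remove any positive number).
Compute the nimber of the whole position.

13

Pile A is a plain Nim pile of size 6, so its Grundy value is 6.
Pile B is a plain Nim pile of size 7, so its Grundy value is 7.
Pile C is a plain Nim pile of size 5, so its Grundy value is 5.
Pile D is a plain Nim pile of size 9, so its Grundy value is 9.
By the Sprague-Grundy theorem, the Grundy value of a sum of independent games is the XOR of the component values.
Combined value = 6 ⊕ 7 ⊕ 5 ⊕ 9 = 13.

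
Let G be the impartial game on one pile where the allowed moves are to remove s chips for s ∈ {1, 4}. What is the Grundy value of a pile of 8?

1

Compute g(0), g(1), … for moves {1, 4}:
k:     0  1  2  3  4  5  6  7  8
g(k):  0  1  0  1  2  0  1  0  1
So g(8) = 1.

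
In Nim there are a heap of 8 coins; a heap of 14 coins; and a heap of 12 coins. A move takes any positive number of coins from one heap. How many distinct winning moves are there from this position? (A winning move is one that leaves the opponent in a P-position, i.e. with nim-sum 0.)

Compute the nim-sum pairwise:
8 ^ 14 = 6
6 ^ 12 = 10
The overall nim-sum is X = 10. A heap of size p has a winning move iff p XOR X < p (reduce it to p XOR X).
  8: 8 XOR 10 = 2 < 8 — winning move (to 2).
  14: 14 XOR 10 = 4 < 14 — winning move (to 4).
  12: 12 XOR 10 = 6 < 12 — winning move (to 6).
That gives 3 winning moves.

3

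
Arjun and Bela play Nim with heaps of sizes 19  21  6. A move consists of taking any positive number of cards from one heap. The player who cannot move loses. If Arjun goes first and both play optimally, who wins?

Bitwise XOR of the heap sizes:
  10011  (19)
  10101  (21)
  00110  (6)
  -----
  00000  (0)
The nim-sum is 0, so this is a P-position: the player to move is in a losing position under optimal play; Arjun is about to move from it and so loses — Bela wins.

Bela wins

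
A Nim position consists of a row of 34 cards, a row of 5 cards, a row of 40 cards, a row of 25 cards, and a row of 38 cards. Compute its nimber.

48

Compute the nim-sum pairwise:
34 ^ 5 = 39
39 ^ 40 = 15
15 ^ 25 = 22
22 ^ 38 = 48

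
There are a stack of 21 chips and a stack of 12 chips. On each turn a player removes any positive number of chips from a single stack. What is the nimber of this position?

25

Nim-sum: 21 ⊕ 12 = 25.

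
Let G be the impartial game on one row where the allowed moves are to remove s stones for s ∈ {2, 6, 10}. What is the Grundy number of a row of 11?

1

Grundy values for subtraction set {2, 6, 10}:
g(0) = mex{} = 0
g(1) = mex{} = 0
g(2) = mex{0} = 1
g(3) = mex{0} = 1
g(4) = mex{1} = 0
g(5) = mex{1} = 0
g(6) = mex{0} = 1
g(7) = mex{0} = 1
g(8) = mex{1} = 0
g(9) = mex{1} = 0
g(10) = mex{0} = 1
g(11) = mex{0} = 1
So g(11) = 1.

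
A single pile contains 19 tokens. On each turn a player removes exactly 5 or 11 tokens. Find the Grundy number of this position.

0

Grundy values for subtraction set {5, 11}:
k:     0  1  2  3  4  5  6  7  8  9 10 11 12 13 14 15 16 17 18 19
g(k):  0  0  0  0  0  1  1  1  1  1  0  2  2  2  2  1  0  0  0  0
So g(19) = 0.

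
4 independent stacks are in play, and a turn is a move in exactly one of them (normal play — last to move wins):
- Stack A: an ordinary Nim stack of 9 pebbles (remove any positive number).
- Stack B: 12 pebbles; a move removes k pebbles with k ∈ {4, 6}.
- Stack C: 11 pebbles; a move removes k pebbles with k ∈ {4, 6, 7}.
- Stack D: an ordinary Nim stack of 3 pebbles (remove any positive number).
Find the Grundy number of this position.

Stack A is a plain Nim stack of size 9, so its Grundy value is 9.
Grundy values for stack B (subtraction set {4, 6}):
k:     0  1  2  3  4  5  6  7  8  9 10 11 12
g(k):  0  0  0  0  1  1  1  1  2  2  0  0  0
So g(12) = 0.
Grundy values for stack C (subtraction set {4, 6, 7}):
k:     0  1  2  3  4  5  6  7  8  9 10 11
g(k):  0  0  0  0  1  1  1  1  2  2  2  0
So g(11) = 0.
Stack D is a plain Nim stack of size 3, so its Grundy value is 3.
By the Sprague-Grundy theorem, the Grundy value of a sum of independent games is the XOR of the component values.
Combined value = 9 ⊕ 0 ⊕ 0 ⊕ 3 = 10.

10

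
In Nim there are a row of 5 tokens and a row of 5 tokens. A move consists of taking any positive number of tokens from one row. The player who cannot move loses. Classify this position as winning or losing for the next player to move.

Nim-sum: 5 XOR 5 = 0.
The nim-sum is 0, so this is a P-position: the player to move is in a losing position under optimal play.

Losing position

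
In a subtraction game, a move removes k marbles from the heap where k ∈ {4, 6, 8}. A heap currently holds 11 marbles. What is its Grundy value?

2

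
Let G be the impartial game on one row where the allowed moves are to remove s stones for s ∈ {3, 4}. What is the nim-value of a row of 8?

0

Grundy values for subtraction set {3, 4}:
g(0) = mex{} = 0
g(1) = mex{} = 0
g(2) = mex{} = 0
g(3) = mex{0} = 1
g(4) = mex{0} = 1
g(5) = mex{0} = 1
g(6) = mex{0,1} = 2
g(7) = mex{1} = 0
g(8) = mex{1} = 0
So g(8) = 0.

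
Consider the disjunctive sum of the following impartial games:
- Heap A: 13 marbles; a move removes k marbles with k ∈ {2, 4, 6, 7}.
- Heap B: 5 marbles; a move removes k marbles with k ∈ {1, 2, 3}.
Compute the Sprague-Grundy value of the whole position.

Build the Grundy sequence for heap A with g(k) = mex{g(k−s) : s ∈ {2, 4, 6, 7}, s ≤ k}:
k:     0  1  2  3  4  5  6  7  8  9 10 11 12 13
g(k):  0  0  1  1  2  2  3  3  4  0  0  1  1  2
So g(13) = 2.
Grundy values for heap B (subtraction set {1, 2, 3}):
k:     0  1  2  3  4  5
g(k):  0  1  2  3  0  1
So g(5) = 1.
By the Sprague-Grundy theorem, the Grundy value of a sum of independent games is the XOR of the component values.
Combined value = 2 ⊕ 1 = 3.

3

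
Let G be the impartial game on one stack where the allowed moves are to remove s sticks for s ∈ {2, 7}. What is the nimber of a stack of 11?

1

Grundy values for subtraction set {2, 7}:
k:     0  1  2  3  4  5  6  7  8  9 10 11
g(k):  0  0  1  1  0  0  1  1  2  0  0  1
So g(11) = 1.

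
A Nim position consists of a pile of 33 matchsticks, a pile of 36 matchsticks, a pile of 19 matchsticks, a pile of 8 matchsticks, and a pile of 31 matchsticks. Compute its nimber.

Bitwise XOR of the heap sizes:
  100001  (33)
  100100  (36)
  010011  (19)
  001000  (8)
  011111  (31)
  ------
  000001  (1)

1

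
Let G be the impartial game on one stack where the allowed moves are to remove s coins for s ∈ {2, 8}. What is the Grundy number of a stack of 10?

0

Compute g(0), g(1), … for moves {2, 8}:
k:     0  1  2  3  4  5  6  7  8  9 10
g(k):  0  0  1  1  0  0  1  1  2  2  0
So g(10) = 0.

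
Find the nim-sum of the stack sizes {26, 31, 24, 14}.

19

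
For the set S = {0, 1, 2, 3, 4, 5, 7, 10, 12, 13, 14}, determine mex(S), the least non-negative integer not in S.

6

The values 0, 1, 2, 3, 4, 5 are all present; 6 is the first non-negative integer missing from the set.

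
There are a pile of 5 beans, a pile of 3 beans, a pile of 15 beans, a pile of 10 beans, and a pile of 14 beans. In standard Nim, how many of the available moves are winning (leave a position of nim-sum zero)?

3

In binary:
  0101  (5)
  0011  (3)
  1111  (15)
  1010  (10)
  1110  (14)
  ----
  1101  (13)
The overall nim-sum is X = 13. A pile of size p has a winning move iff p XOR X < p (reduce it to p XOR X).
  5: 5 XOR 13 = 8 ≥ 5 — no move.
  3: 3 XOR 13 = 14 ≥ 3 — no move.
  15: 15 XOR 13 = 2 < 15 — winning move (to 2).
  10: 10 XOR 13 = 7 < 10 — winning move (to 7).
  14: 14 XOR 13 = 3 < 14 — winning move (to 3).
That gives 3 winning moves.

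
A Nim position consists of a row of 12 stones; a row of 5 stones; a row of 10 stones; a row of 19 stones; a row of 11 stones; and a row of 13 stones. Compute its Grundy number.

Nim-sum: 12 XOR 5 XOR 10 XOR 19 XOR 11 XOR 13 = 22.

22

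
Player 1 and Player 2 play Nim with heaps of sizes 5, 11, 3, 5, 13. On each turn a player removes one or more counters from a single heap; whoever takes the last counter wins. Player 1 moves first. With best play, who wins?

Bitwise XOR of the heap sizes:
  0101  (5)
  1011  (11)
  0011  (3)
  0101  (5)
  1101  (13)
  ----
  0101  (5)
The nim-sum is 5 ≠ 0, so this is an N-position: the player to move can win; Player 1 has a winning move.

Player 1 wins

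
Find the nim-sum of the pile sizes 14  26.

20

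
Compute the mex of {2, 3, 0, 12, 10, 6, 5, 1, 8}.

4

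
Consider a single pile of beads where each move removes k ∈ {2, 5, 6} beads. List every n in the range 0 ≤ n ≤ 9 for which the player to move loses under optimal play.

0, 1, 4, 8

Build the Grundy sequence with g(k) = mex{g(k−s) : s ∈ {2, 5, 6}, s ≤ k}:
k:     0  1  2  3  4  5  6  7  8  9
g(k):  0  0  1  1  0  2  1  3  0  2
The P-positions (g = 0) in 0..9 are 0, 1, 4, 8.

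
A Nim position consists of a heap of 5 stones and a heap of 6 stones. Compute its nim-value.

3

Compute the nim-sum pairwise:
5 ⊕ 6 = 3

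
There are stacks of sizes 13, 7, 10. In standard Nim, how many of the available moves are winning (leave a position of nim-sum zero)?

In binary:
  1101  (13)
  0111  (7)
  1010  (10)
  ----
  0000  (0)
The nim-sum is already 0, so every move leaves a nonzero nim-sum — there are no winning moves.

0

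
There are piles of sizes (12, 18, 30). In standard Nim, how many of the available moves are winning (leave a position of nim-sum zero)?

0

Bitwise XOR of the heap sizes:
  01100  (12)
  10010  (18)
  11110  (30)
  -----
  00000  (0)
The nim-sum is already 0, so every move leaves a nonzero nim-sum — there are no winning moves.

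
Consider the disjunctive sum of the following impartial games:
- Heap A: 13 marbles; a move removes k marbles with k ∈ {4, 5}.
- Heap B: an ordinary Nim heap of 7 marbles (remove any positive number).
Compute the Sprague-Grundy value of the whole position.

Grundy values for heap A (subtraction set {4, 5}):
g(0) = mex{} = 0
g(1) = mex{} = 0
g(2) = mex{} = 0
g(3) = mex{} = 0
g(4) = mex{0} = 1
g(5) = mex{0} = 1
g(6) = mex{0} = 1
g(7) = mex{0} = 1
g(8) = mex{0,1} = 2
g(9) = mex{1} = 0
g(10) = mex{1} = 0
g(11) = mex{1} = 0
g(12) = mex{1,2} = 0
g(13) = mex{0,2} = 1
So g(13) = 1.
Heap B is a plain Nim heap of size 7, so its Grundy value is 7.
By the Sprague-Grundy theorem, the Grundy value of a sum of independent games is the XOR of the component values.
Combined value = 1 ⊕ 7 = 6.

6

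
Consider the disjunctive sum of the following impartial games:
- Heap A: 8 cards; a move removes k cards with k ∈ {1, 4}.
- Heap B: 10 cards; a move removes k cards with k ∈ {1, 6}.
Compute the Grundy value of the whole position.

0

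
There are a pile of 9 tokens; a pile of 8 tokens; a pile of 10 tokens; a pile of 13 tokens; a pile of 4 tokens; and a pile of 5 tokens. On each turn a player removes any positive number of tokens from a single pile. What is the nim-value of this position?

7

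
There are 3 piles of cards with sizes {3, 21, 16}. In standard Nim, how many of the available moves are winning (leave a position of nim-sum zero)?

Compute the nim-sum pairwise:
3 ^ 21 = 22
22 ^ 16 = 6
The overall nim-sum is X = 6. A pile of size p has a winning move iff p XOR X < p (reduce it to p XOR X).
  3: 3 XOR 6 = 5 ≥ 3 — no move.
  21: 21 XOR 6 = 19 < 21 — winning move (to 19).
  16: 16 XOR 6 = 22 ≥ 16 — no move.
That gives 1 winning move.

1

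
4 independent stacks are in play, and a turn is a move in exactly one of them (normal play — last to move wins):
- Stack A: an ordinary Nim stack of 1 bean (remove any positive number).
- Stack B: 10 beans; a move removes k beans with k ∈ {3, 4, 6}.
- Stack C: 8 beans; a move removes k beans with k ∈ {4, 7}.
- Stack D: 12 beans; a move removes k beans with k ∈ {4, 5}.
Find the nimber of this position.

3

Stack A is a plain Nim stack of size 1, so its Grundy value is 1.
Grundy values for stack B (subtraction set {3, 4, 6}):
g(0) = mex{} = 0
g(1) = mex{} = 0
g(2) = mex{} = 0
g(3) = mex{0} = 1
g(4) = mex{0} = 1
g(5) = mex{0} = 1
g(6) = mex{0,1} = 2
g(7) = mex{0,1} = 2
g(8) = mex{0,1} = 2
g(9) = mex{1,2} = 0
g(10) = mex{1,2} = 0
So g(10) = 0.
Build the Grundy sequence for stack C with g(k) = mex{g(k−s) : s ∈ {4, 7}, s ≤ k}:
k:     0  1  2  3  4  5  6  7  8
g(k):  0  0  0  0  1  1  1  1  2
So g(8) = 2.
Build the Grundy sequence for stack D with g(k) = mex{g(k−s) : s ∈ {4, 5}, s ≤ k}:
k:     0  1  2  3  4  5  6  7  8  9 10 11 12
g(k):  0  0  0  0  1  1  1  1  2  0  0  0  0
So g(12) = 0.
The value of a disjunctive sum is the nim-sum of the parts.
Combined value = 1 ⊕ 0 ⊕ 2 ⊕ 0 = 3.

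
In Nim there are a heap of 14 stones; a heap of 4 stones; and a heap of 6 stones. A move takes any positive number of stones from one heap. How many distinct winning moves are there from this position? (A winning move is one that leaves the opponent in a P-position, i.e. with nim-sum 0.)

Bitwise XOR of the heap sizes:
  1110  (14)
  0100  (4)
  0110  (6)
  ----
  1100  (12)
The overall nim-sum is X = 12. A heap of size p has a winning move iff p XOR X < p (reduce it to p XOR X).
  14: 14 XOR 12 = 2 < 14 — winning move (to 2).
  4: 4 XOR 12 = 8 ≥ 4 — no move.
  6: 6 XOR 12 = 10 ≥ 6 — no move.
That gives 1 winning move.

1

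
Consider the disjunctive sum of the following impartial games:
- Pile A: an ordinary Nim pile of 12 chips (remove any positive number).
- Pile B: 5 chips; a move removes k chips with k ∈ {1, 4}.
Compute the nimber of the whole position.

12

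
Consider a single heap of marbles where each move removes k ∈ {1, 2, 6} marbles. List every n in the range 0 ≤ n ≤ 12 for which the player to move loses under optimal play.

Compute g(0), g(1), … for moves {1, 2, 6}:
k:     0  1  2  3  4  5  6  7  8  9 10 11 12
g(k):  0  1  2  0  1  2  3  0  1  2  0  1  2
The P-positions (g = 0) in 0..12 are 0, 3, 7, 10.

0, 3, 7, 10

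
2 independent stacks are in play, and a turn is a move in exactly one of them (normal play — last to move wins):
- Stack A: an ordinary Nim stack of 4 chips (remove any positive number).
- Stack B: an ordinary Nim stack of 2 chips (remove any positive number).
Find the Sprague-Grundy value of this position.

Stack A is a plain Nim stack of size 4, so its Grundy value is 4.
Stack B is a plain Nim stack of size 2, so its Grundy value is 2.
The value of a disjunctive sum is the nim-sum of the parts.
Combined value = 4 ⊕ 2 = 6.

6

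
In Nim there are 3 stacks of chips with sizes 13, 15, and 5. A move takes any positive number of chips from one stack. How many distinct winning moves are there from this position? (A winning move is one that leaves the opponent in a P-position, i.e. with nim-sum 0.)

3

Nim-sum: 13 ^ 15 ^ 5 = 7.
The overall nim-sum is X = 7. A stack of size p has a winning move iff p XOR X < p (reduce it to p XOR X).
  13: 13 XOR 7 = 10 < 13 — winning move (to 10).
  15: 15 XOR 7 = 8 < 15 — winning move (to 8).
  5: 5 XOR 7 = 2 < 5 — winning move (to 2).
That gives 3 winning moves.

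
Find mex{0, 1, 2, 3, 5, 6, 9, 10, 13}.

The values 0, 1, 2, 3 are all present; 4 is the first non-negative integer missing from the set.

4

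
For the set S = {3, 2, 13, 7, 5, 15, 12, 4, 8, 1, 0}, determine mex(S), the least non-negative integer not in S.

6

The values 0, 1, 2, 3, 4, 5 are all present; 6 is the first non-negative integer missing from the set.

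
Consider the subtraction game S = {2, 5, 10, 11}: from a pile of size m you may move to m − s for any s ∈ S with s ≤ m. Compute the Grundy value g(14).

3

Grundy values for subtraction set {2, 5, 10, 11}:
g(0) = mex{} = 0
g(1) = mex{} = 0
g(2) = mex{0} = 1
g(3) = mex{0} = 1
g(4) = mex{1} = 0
g(5) = mex{0,1} = 2
g(6) = mex{0} = 1
g(7) = mex{1,2} = 0
g(8) = mex{1} = 0
g(9) = mex{0} = 1
g(10) = mex{0,2} = 1
g(11) = mex{0,1} = 2
g(12) = mex{0,1} = 2
g(13) = mex{0,1,2} = 3
g(14) = mex{0,1,2} = 3
So g(14) = 3.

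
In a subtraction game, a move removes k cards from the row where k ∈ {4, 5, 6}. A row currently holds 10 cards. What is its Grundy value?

Compute g(0), g(1), … for moves {4, 5, 6}:
k:     0  1  2  3  4  5  6  7  8  9 10
g(k):  0  0  0  0  1  1  1  1  2  2  0
So g(10) = 0.

0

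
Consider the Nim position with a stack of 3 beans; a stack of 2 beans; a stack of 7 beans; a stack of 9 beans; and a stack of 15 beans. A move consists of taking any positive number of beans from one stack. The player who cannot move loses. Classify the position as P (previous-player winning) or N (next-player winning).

Nim-sum: 3 XOR 2 XOR 7 XOR 9 XOR 15 = 0.
The nim-sum is 0, so this is a P-position: the player to move is in a losing position under optimal play.

P-position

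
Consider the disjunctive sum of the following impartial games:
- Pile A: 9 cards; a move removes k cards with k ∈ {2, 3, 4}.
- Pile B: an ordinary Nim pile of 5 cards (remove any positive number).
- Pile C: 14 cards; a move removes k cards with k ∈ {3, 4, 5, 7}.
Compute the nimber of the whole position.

Grundy values for pile A (subtraction set {2, 3, 4}):
g(0) = mex{} = 0
g(1) = mex{} = 0
g(2) = mex{0} = 1
g(3) = mex{0} = 1
g(4) = mex{0,1} = 2
g(5) = mex{0,1} = 2
g(6) = mex{1,2} = 0
g(7) = mex{1,2} = 0
g(8) = mex{0,2} = 1
g(9) = mex{0,2} = 1
So g(9) = 1.
Pile B is a plain Nim pile of size 5, so its Grundy value is 5.
For pile C, compute g(0), g(1), … with moves {3, 4, 5, 7}:
k:     0  1  2  3  4  5  6  7  8  9 10 11 12 13 14
g(k):  0  0  0  1  1  1  2  2  2  3  0  0  0  1  1
So g(14) = 1.
The value of a disjunctive sum is the nim-sum of the parts.
Combined value = 1 ⊕ 5 ⊕ 1 = 5.

5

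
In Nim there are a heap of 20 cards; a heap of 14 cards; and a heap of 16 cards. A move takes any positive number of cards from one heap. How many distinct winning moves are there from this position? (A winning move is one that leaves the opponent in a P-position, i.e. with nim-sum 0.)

Compute the nim-sum pairwise:
20 ^ 14 = 26
26 ^ 16 = 10
The overall nim-sum is X = 10. A heap of size p has a winning move iff p XOR X < p (reduce it to p XOR X).
  20: 20 XOR 10 = 30 ≥ 20 — no move.
  14: 14 XOR 10 = 4 < 14 — winning move (to 4).
  16: 16 XOR 10 = 26 ≥ 16 — no move.
That gives 1 winning move.

1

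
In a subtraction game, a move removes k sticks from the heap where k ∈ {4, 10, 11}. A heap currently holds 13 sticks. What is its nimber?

1

Build the Grundy sequence with g(k) = mex{g(k−s) : s ∈ {4, 10, 11}, s ≤ k}:
g(0) = mex{} = 0
g(1) = mex{} = 0
g(2) = mex{} = 0
g(3) = mex{} = 0
g(4) = mex{0} = 1
g(5) = mex{0} = 1
g(6) = mex{0} = 1
g(7) = mex{0} = 1
g(8) = mex{1} = 0
g(9) = mex{1} = 0
g(10) = mex{0,1} = 2
g(11) = mex{0,1} = 2
g(12) = mex{0} = 1
g(13) = mex{0} = 1
So g(13) = 1.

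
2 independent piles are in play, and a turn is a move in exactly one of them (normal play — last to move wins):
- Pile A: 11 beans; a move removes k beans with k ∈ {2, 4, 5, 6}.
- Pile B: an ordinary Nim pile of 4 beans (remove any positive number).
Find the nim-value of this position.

Build the Grundy sequence for pile A with g(k) = mex{g(k−s) : s ∈ {2, 4, 5, 6}, s ≤ k}:
g(0) = mex{} = 0
g(1) = mex{} = 0
g(2) = mex{0} = 1
g(3) = mex{0} = 1
g(4) = mex{0,1} = 2
g(5) = mex{0,1} = 2
g(6) = mex{0,1,2} = 3
g(7) = mex{0,1,2} = 3
g(8) = mex{1,2,3} = 0
g(9) = mex{1,2,3} = 0
g(10) = mex{0,2,3} = 1
g(11) = mex{0,2,3} = 1
So g(11) = 1.
Pile B is a plain Nim pile of size 4, so its Grundy value is 4.
The value of a disjunctive sum is the nim-sum of the parts.
Combined value = 1 XOR 4 = 5.

5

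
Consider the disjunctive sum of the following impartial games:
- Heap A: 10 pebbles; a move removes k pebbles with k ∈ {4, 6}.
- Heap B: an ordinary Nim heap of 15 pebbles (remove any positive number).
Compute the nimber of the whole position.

Grundy values for heap A (subtraction set {4, 6}):
g(0) = mex{} = 0
g(1) = mex{} = 0
g(2) = mex{} = 0
g(3) = mex{} = 0
g(4) = mex{0} = 1
g(5) = mex{0} = 1
g(6) = mex{0} = 1
g(7) = mex{0} = 1
g(8) = mex{0,1} = 2
g(9) = mex{0,1} = 2
g(10) = mex{1} = 0
So g(10) = 0.
Heap B is a plain Nim heap of size 15, so its Grundy value is 15.
The value of a disjunctive sum is the nim-sum of the parts.
Combined value = 0 XOR 15 = 15.

15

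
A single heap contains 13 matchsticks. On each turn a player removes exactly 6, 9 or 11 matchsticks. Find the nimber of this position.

2

Compute g(0), g(1), … for moves {6, 9, 11}:
k:     0  1  2  3  4  5  6  7  8  9 10 11 12 13
g(k):  0  0  0  0  0  0  1  1  1  1  1  1  2  2
So g(13) = 2.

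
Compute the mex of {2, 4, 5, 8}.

0 is not in the set, so the mex is 0.

0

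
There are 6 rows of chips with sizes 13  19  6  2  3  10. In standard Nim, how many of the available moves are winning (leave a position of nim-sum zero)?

1

Nim-sum: 13 ⊕ 19 ⊕ 6 ⊕ 2 ⊕ 3 ⊕ 10 = 19.
The overall nim-sum is X = 19. A row of size p has a winning move iff p XOR X < p (reduce it to p XOR X).
  13: 13 XOR 19 = 30 ≥ 13 — no move.
  19: 19 XOR 19 = 0 < 19 — winning move (to 0).
  6: 6 XOR 19 = 21 ≥ 6 — no move.
  2: 2 XOR 19 = 17 ≥ 2 — no move.
  3: 3 XOR 19 = 16 ≥ 3 — no move.
  10: 10 XOR 19 = 25 ≥ 10 — no move.
That gives 1 winning move.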